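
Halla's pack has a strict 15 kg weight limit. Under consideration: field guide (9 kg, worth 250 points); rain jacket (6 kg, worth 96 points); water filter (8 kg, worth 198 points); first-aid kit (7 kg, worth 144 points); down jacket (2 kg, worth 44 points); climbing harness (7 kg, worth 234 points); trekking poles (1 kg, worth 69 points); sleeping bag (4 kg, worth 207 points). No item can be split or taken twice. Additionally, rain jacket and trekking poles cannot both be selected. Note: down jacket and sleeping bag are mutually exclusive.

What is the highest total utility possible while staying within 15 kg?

526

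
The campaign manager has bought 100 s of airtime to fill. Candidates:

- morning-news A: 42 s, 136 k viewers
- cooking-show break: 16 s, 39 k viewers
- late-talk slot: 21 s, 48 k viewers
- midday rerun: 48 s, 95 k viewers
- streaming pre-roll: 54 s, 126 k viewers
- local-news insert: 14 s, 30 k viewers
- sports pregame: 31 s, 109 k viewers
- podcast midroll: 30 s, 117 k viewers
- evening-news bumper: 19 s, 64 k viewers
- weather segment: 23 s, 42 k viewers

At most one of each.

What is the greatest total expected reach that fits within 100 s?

By expected reach per s: podcast midroll 3.90, sports pregame 3.52, evening-news bumper 3.37 lead.
Taking cooking-show break + sports pregame + podcast midroll + evening-news bumper: 96 s used, 329 in expected reach.
Next best is local-news insert + sports pregame + podcast midroll + evening-news bumper at 320 (94 s) — short by 9.

329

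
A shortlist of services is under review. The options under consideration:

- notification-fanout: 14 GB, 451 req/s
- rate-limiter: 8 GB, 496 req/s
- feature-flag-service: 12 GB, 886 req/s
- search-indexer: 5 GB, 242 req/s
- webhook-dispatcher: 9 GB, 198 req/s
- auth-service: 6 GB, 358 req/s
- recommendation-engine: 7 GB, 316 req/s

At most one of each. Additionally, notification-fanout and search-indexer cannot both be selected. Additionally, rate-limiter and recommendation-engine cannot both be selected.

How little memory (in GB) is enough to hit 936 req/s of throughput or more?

Need the lightest bundle worth ≥ 936.
Taking feature-flag-service + search-indexer gives 1128 (≥ 936) for 17 GB.
No combination under 17 GB hits 936.

17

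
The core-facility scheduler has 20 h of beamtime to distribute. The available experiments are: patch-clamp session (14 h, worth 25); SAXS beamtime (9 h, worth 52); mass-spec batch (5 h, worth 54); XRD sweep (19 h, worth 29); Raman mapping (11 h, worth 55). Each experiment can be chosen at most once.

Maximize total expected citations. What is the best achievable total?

109

A density-first pass picks SAXS beamtime + mass-spec batch — 106 at 14 h.
Replace SAXS beamtime with Raman mapping: the trade gains 3 net, giving 109 at 16 h.
No other feasible combination exceeds 109.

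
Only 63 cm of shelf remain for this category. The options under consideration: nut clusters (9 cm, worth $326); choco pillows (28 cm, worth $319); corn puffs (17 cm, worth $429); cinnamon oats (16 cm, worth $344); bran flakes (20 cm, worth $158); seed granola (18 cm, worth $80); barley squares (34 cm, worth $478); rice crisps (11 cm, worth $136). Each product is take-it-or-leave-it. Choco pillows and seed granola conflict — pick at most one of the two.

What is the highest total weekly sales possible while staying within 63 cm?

1257

The ratio heuristic lands on nut clusters + corn puffs + cinnamon oats + rice crisps (1235) but leaves 10 cm idle.
The 11 cm tied up in rice crisps is better spent on bran flakes — total rises to 1257 (62 cm).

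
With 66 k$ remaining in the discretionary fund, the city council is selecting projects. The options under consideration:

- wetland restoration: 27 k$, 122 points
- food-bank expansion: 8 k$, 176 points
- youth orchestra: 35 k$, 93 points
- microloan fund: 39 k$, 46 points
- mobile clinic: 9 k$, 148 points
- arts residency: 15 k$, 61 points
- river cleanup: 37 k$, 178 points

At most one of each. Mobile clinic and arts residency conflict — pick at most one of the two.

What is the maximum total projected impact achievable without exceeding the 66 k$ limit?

Food-bank expansion + mobile clinic + river cleanup uses 54 of the 66 k$ and totals 502.
Nothing else feasible within 66 k$ beats 502.

502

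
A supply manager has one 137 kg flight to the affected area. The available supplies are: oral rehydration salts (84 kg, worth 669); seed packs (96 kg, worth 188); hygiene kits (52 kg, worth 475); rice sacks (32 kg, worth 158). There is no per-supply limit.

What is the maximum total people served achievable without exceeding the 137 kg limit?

Greedy by ratio would take 2×hygiene kits + rice sacks: 136 kg used, total 1108.
The 84 kg tied up in hygiene kits and rice sacks is better spent on oral rehydration salts — total rises to 1144 (136 kg).
The spare 1 kg is too small for any remaining supply, and no exchange beats 1144.

1144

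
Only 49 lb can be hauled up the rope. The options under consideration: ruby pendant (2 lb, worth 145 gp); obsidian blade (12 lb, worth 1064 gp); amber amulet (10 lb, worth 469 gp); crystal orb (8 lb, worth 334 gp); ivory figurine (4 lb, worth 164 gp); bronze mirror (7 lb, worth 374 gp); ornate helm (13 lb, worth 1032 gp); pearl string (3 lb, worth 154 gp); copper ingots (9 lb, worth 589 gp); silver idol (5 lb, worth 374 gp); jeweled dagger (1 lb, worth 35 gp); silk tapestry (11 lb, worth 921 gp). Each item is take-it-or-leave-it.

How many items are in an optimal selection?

6

Optimal total is 3800.
One optimal bundle: obsidian blade + bronze mirror + ornate helm + silver idol + jeweled dagger + silk tapestry (49 lb).
All optima have 6 items.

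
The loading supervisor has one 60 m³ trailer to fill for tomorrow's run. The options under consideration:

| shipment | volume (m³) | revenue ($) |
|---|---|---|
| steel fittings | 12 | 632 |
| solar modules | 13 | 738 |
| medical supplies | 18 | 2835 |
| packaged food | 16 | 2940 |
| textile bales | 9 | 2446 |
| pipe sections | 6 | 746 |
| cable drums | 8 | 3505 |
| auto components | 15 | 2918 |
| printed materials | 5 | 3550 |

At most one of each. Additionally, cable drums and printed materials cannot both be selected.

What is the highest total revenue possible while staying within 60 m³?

12989

Ranking by ratio (revenue/m³): printed materials 710.00, cable drums 438.12, textile bales 271.78.
Medical supplies + packaged food + pipe sections + auto components + printed materials uses 60 of the 60 m³ and totals 12989.
No other feasible combination exceeds 12989.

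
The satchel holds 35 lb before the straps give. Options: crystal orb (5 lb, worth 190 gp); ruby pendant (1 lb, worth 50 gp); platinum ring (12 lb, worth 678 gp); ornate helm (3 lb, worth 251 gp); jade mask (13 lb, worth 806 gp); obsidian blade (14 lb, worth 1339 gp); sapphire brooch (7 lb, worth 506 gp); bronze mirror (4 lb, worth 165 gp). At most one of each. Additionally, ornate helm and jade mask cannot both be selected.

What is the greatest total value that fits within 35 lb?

2701

A density-first pass picks crystal orb + ruby pendant + ornate helm + obsidian blade + sapphire brooch + bronze mirror — 2501 at 34 lb.
The 12 lb tied up in crystal orb and ornate helm and bronze mirror is better spent on jade mask — total rises to 2701 (35 lb).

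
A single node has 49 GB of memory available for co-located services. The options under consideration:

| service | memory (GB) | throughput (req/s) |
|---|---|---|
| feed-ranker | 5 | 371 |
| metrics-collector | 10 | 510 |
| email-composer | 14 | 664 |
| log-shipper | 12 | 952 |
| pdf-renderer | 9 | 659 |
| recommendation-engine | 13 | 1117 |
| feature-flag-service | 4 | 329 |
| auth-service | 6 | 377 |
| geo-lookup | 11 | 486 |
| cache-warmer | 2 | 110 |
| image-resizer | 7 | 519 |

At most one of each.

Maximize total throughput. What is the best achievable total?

3805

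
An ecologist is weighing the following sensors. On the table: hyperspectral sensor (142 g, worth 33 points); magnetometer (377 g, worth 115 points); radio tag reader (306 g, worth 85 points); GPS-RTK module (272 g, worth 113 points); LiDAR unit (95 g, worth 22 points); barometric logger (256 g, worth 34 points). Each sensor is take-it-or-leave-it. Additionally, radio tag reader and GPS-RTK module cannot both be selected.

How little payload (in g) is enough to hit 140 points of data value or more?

414

Look for the lowest-payload combination reaching 140.
Taking hyperspectral sensor + GPS-RTK module gives 146 (≥ 140) for 414 g.
No combination under 414 g hits 140.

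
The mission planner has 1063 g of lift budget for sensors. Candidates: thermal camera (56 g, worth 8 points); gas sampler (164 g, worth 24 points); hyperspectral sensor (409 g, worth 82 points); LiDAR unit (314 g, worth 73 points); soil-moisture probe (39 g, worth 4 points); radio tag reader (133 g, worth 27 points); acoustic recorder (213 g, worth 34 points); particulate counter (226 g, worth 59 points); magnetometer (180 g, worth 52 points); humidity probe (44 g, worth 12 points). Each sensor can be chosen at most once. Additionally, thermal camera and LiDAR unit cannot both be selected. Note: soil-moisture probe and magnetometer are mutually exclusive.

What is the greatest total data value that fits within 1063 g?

Best packing: gas sampler + LiDAR unit + radio tag reader + particulate counter + magnetometer + humidity probe — 1061 g, 247 total.
The closest alternative, thermal camera + hyperspectral sensor + radio tag reader + particulate counter + magnetometer + humidity probe, reaches only 240.

247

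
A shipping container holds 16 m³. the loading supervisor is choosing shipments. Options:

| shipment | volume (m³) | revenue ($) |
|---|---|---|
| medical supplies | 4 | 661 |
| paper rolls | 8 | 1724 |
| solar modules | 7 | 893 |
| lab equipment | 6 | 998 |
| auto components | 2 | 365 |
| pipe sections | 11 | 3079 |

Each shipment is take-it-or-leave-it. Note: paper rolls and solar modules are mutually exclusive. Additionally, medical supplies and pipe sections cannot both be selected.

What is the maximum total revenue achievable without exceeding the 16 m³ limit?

The ratio ordering already packs tightly: auto components + pipe sections, 13 m³, 3444.
An exhaustive check of the 64 subsets confirms 3444.

3444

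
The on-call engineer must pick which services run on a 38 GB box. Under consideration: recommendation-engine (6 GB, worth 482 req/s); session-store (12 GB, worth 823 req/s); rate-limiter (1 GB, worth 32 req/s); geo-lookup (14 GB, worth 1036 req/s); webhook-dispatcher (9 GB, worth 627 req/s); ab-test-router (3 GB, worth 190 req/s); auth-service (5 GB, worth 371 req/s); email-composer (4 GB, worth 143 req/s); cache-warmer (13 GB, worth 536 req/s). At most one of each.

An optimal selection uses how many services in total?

5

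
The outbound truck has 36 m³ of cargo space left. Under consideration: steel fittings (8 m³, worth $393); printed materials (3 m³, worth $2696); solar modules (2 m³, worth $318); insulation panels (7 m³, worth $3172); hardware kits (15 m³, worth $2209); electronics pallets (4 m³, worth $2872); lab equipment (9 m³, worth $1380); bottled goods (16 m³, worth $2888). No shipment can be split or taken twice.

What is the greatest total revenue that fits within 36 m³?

Printed materials + solar modules + insulation panels + electronics pallets + bottled goods uses 32 of the 36 m³ and totals 11946.
An exhaustive check of the 256 subsets confirms 11946.

11946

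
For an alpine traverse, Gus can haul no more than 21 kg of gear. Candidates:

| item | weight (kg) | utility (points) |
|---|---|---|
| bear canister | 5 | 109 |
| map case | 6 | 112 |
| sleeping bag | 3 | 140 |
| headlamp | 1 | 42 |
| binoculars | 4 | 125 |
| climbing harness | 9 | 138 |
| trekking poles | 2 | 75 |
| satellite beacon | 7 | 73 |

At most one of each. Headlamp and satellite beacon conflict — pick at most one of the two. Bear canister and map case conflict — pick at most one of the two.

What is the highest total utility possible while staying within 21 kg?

522

Bear canister + sleeping bag + binoculars + trekking poles + satellite beacon uses 21 of the 21 kg and totals 522.
The closest alternative, sleeping bag + headlamp + binoculars + climbing harness + trekking poles, reaches only 520.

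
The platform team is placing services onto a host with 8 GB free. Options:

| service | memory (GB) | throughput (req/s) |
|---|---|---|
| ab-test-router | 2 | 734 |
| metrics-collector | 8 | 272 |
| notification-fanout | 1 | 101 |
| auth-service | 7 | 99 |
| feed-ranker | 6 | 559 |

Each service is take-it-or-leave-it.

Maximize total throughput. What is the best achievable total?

Density check — ab-test-router 367.00, notification-fanout 101.00, feed-ranker 93.17, metrics-collector 34.00 are the best per GB.
The ratio heuristic lands on ab-test-router + notification-fanout (835) but leaves 5 GB idle.
Dropping notification-fanout frees 1 GB; slotting in feed-ranker (6 GB) lifts the total to 1293 at 8 GB.
The closest alternative, ab-test-router + notification-fanout, reaches only 835.

1293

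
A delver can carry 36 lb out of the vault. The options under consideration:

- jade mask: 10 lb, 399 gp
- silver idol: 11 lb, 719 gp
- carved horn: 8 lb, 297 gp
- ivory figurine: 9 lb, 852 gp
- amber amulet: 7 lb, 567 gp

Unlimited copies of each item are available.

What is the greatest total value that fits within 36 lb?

The ratio ordering already packs tightly: 4×ivory figurine, 36 lb, 3408.
That's the maximum — no swap from here does better than 3408.

3408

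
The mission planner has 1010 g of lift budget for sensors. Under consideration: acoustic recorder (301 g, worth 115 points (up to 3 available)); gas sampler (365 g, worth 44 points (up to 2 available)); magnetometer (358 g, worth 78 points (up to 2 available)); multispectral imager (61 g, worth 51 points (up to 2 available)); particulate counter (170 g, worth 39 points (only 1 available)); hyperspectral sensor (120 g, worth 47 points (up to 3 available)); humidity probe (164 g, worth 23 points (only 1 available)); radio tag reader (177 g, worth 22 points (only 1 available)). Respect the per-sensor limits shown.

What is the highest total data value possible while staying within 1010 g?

Taking the top-ratio sensors first gives acoustic recorder + 2×multispectral imager + particulate counter + 3×hyperspectral sensor for 397 (953 g).
Replace particulate counter and hyperspectral sensor with acoustic recorder: the trade gains 29 net, giving 426 at 964 g.
The spare 46 g is too small for any remaining sensor, and no exchange beats 426.

426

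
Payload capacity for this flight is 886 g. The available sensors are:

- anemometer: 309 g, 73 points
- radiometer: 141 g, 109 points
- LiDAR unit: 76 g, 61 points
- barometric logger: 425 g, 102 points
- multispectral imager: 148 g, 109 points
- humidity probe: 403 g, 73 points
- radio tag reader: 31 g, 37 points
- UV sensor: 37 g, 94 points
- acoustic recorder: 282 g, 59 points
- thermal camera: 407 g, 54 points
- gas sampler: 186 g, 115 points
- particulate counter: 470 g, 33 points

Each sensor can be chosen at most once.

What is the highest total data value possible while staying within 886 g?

547

A density-first pass picks radiometer + LiDAR unit + multispectral imager + radio tag reader + UV sensor + gas sampler — 525 at 619 g.
Dropping radio tag reader frees 31 g; slotting in acoustic recorder (282 g) lifts the total to 547 at 870 g.
The spare 16 g is too small for any remaining sensor, and no exchange beats 547.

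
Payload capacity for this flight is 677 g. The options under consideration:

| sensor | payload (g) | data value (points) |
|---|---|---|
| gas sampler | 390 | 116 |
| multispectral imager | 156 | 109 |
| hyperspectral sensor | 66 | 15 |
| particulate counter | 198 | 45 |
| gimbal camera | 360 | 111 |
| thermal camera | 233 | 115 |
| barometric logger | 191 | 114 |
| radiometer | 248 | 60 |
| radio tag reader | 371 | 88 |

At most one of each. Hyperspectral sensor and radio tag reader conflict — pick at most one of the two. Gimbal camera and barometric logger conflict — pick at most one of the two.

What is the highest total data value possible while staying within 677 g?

353

Best packing: multispectral imager + hyperspectral sensor + thermal camera + barometric logger — 646 g, 353 total.
That's the maximum — no feasible swap from here does better than 353.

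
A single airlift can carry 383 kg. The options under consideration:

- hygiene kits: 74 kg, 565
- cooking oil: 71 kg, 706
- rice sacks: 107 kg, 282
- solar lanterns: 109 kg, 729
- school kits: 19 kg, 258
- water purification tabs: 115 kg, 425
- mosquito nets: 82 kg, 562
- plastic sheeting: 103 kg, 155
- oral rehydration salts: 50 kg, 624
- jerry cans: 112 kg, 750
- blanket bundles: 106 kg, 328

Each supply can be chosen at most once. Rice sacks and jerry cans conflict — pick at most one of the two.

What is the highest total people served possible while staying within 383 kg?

3067

Ranking by ratio (people served/kg): school kits 13.58, oral rehydration salts 12.48, cooking oil 9.94.
Filling by ratio: hygiene kits + cooking oil + school kits + mosquito nets + oral rehydration salts for 2715, with 87 kg left unused.
Dropping hygiene kits and mosquito nets frees 156 kg; slotting in solar lanterns + jerry cans (221 kg) lifts the total to 3067 at 361 kg.
Next best is hygiene kits + solar lanterns + school kits + oral rehydration salts + jerry cans at 2926 (364 kg) — short by 141.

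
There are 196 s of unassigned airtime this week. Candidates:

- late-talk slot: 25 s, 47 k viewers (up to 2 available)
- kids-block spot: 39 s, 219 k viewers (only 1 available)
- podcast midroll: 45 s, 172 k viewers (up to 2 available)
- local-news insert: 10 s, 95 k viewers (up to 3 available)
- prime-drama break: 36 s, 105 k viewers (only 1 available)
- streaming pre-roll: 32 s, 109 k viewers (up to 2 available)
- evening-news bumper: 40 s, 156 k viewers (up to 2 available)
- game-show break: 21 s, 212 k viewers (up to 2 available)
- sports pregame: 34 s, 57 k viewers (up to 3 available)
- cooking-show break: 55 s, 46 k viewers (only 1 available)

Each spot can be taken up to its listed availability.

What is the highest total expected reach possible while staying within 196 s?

1256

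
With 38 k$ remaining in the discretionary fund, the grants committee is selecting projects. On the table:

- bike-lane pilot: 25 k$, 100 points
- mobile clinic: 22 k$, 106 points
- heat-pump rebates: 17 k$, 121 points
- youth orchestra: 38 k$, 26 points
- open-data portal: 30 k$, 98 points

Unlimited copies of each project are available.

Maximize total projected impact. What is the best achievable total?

242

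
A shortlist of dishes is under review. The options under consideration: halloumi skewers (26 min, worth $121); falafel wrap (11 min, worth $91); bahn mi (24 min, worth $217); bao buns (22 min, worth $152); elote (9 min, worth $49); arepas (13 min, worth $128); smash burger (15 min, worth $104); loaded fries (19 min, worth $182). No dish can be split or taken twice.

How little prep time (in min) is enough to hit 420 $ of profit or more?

Need the lightest bundle worth ≥ 420.
falafel wrap + bahn mi + arepas: 436 profit at 48 min.
No combination under 48 min hits 420.

48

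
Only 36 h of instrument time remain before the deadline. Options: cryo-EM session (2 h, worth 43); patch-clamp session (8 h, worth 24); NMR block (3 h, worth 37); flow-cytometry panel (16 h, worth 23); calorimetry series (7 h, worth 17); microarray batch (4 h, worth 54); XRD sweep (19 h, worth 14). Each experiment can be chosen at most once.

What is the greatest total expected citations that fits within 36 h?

181

Ranking by ratio (expected citations/h): cryo-EM session 21.50, microarray batch 13.50, NMR block 12.33, patch-clamp session 3.00.
The ratio heuristic lands on cryo-EM session + patch-clamp session + NMR block + calorimetry series + microarray batch (175) but leaves 12 h idle.
Dropping calorimetry series frees 7 h; slotting in flow-cytometry panel (16 h) lifts the total to 181 at 33 h.
Runner-up cryo-EM session + patch-clamp session + NMR block + calorimetry series + microarray batch tops out at 175.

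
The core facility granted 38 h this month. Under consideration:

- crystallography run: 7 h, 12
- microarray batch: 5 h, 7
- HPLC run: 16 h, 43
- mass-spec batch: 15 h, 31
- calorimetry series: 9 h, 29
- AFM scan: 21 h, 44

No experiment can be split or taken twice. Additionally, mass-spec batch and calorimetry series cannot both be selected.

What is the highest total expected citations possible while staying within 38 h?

91

Crystallography run + microarray batch + HPLC run + calorimetry series uses 37 of the 38 h and totals 91.
Runner-up HPLC run + AFM scan tops out at 87.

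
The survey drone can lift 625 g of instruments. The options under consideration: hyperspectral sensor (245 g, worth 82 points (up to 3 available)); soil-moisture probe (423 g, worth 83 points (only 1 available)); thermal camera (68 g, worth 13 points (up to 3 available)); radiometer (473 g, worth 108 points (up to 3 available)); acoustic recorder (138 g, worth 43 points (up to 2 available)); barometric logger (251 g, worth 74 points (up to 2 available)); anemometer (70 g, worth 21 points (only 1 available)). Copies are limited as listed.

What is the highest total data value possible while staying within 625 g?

189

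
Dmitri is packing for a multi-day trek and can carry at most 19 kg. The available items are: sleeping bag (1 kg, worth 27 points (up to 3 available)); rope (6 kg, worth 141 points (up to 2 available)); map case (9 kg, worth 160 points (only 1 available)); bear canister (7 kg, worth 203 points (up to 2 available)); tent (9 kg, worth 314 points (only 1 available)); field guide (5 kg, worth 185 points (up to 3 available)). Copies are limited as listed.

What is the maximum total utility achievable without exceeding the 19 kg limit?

Density check — field guide 37.00, tent 34.89, bear canister 29.00 are the best per kg.
The ratio heuristic lands on 3×sleeping bag + 3×field guide (636) but leaves 1 kg idle.
Replace 3×sleeping bag and field guide with tent: the trade gains 48 net, giving 684 at 19 kg.

684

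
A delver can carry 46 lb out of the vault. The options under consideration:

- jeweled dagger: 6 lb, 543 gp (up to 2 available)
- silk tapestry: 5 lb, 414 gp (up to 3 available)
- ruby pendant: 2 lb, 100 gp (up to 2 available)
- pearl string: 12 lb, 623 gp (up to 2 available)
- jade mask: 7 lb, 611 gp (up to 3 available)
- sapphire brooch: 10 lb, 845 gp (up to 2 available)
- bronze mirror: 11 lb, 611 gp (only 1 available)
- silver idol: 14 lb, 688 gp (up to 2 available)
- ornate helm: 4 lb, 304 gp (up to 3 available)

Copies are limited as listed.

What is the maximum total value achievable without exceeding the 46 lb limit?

A density-first pass picks 2×jeweled dagger + ruby pendant + 3×jade mask + sapphire brooch — 3864 at 45 lb.
Dropping ruby pendant and jade mask frees 9 lb; slotting in sapphire brooch (10 lb) lifts the total to 3998 at 46 lb.

3998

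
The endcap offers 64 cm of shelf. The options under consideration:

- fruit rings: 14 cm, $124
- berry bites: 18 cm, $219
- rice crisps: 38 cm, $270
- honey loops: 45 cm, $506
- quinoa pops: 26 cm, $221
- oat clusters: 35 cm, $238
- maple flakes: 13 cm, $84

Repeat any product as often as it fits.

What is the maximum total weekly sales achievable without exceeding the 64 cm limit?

By weekly sales per cm: berry bites 12.17, honey loops 11.24, fruit rings 8.86 lead.
Greedy by ratio would take 3×berry bites: 54 cm used, total 657.
Replace 2×berry bites with honey loops: the trade gains 68 net, giving 725 at 63 cm.
The spare 1 cm is too small for any remaining product, and no exchange beats 725.

725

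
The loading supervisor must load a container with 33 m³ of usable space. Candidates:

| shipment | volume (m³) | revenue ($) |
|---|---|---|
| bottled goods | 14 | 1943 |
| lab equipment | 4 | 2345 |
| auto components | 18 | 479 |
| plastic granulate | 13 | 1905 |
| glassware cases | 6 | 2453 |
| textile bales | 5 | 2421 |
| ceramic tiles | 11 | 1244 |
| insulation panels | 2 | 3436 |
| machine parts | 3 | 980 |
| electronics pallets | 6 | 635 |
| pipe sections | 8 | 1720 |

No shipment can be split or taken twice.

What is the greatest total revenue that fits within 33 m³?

13540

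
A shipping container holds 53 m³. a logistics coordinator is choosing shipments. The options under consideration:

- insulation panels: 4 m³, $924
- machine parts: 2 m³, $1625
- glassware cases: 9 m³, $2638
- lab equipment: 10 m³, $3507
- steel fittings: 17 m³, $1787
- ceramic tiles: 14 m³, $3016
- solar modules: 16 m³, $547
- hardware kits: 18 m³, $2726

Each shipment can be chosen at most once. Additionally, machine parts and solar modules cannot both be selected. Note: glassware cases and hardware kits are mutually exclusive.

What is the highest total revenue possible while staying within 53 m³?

12573

Ranking by ratio (revenue/m³): machine parts 812.50, lab equipment 350.70, glassware cases 293.11, insulation panels 231.00.
A density-first pass picks insulation panels + machine parts + glassware cases + lab equipment + ceramic tiles — 11710 at 39 m³.
Dropping insulation panels frees 4 m³; slotting in steel fittings (17 m³) lifts the total to 12573 at 52 m³.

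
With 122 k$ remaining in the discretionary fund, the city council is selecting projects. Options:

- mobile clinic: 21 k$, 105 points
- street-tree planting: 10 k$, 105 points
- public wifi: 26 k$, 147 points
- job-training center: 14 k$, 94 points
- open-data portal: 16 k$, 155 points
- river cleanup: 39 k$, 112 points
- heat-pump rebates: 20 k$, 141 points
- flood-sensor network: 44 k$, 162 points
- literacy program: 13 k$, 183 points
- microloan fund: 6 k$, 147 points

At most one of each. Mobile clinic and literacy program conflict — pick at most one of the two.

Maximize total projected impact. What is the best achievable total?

Taking street-tree planting + public wifi + job-training center + open-data portal + heat-pump rebates + literacy program + microloan fund: 105 k$ used, 972 in projected impact.
The closest alternative, street-tree planting + job-training center + open-data portal + river cleanup + heat-pump rebates + literacy program + microloan fund, reaches only 937.

972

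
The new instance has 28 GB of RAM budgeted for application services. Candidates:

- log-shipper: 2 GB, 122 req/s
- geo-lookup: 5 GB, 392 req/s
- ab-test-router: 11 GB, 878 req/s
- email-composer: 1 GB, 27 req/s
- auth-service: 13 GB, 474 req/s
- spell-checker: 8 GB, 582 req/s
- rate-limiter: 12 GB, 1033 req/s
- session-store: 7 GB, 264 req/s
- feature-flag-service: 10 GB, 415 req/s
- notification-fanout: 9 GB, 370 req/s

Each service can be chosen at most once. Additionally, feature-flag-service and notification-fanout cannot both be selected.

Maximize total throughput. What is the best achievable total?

2303

The ratio ordering already packs tightly: geo-lookup + ab-test-router + rate-limiter, 28 GB, 2303.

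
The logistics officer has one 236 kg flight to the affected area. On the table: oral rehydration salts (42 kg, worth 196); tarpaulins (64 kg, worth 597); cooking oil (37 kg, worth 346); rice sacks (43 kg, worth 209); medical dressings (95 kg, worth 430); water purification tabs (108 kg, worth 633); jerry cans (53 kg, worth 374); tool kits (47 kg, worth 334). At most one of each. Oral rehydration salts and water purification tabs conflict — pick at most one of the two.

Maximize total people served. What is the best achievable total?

1682

Filling by ratio: tarpaulins + cooking oil + jerry cans + tool kits for 1651, with 35 kg left unused.
Dropping jerry cans frees 53 kg; slotting in oral rehydration salts + rice sacks (85 kg) lifts the total to 1682 at 233 kg.
The spare 3 kg is too small for any remaining supply, and no feasible exchange beats 1682.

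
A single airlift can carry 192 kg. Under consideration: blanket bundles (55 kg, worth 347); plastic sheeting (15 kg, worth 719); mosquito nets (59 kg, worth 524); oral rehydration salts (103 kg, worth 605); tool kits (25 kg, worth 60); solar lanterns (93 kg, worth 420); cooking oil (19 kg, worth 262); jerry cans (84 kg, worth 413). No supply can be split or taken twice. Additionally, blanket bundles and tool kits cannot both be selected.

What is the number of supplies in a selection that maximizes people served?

4

Best achievable people served is 1933.
One optimal bundle: blanket bundles + plastic sheeting + oral rehydration salts + cooking oil (192 kg).
All optima have 4 supplies.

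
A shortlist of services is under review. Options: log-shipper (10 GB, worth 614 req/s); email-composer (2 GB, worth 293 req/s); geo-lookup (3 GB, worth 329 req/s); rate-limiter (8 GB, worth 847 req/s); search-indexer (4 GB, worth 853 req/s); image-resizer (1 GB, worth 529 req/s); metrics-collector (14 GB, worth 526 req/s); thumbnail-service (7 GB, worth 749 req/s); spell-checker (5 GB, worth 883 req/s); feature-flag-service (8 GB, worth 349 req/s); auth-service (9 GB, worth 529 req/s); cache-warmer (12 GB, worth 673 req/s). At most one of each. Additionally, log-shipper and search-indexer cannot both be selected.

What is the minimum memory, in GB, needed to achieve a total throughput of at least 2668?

15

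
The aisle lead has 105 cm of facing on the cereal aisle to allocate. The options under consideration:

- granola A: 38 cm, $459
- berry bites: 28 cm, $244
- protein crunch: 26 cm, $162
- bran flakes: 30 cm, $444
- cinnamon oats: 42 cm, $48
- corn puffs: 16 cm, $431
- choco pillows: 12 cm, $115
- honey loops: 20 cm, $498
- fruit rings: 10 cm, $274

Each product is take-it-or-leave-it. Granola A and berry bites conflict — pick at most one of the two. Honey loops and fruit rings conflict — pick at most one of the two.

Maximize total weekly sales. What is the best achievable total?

1832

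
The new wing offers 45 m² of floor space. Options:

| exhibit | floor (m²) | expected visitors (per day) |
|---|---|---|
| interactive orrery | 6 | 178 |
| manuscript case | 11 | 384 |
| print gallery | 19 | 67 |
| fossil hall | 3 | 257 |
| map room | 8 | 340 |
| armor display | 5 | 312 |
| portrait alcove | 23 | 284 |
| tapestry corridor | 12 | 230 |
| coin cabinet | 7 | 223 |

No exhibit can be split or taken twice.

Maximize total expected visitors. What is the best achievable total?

1701

Ranking by ratio (expected visitors/m²): fossil hall 85.67, armor display 62.40, map room 42.50.
Greedy by ratio would take interactive orrery + manuscript case + fossil hall + map room + armor display + coin cabinet: 40 m² used, total 1694.
Dropping coin cabinet frees 7 m²; slotting in tapestry corridor (12 m²) lifts the total to 1701 at 45 m².
An exhaustive check of the 512 subsets confirms 1701.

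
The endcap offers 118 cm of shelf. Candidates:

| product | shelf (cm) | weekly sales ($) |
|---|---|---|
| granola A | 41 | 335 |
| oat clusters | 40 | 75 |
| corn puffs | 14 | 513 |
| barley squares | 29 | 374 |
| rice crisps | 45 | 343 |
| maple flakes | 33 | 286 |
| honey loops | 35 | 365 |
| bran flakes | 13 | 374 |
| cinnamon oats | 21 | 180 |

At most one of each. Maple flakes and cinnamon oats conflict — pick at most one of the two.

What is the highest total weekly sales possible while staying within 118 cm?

1806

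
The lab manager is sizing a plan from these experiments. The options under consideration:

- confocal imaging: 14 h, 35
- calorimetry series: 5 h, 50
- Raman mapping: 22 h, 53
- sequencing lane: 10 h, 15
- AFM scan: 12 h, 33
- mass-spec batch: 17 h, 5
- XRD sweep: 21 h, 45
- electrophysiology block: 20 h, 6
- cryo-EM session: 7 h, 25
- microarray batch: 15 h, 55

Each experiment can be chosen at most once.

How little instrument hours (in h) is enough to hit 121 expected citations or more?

27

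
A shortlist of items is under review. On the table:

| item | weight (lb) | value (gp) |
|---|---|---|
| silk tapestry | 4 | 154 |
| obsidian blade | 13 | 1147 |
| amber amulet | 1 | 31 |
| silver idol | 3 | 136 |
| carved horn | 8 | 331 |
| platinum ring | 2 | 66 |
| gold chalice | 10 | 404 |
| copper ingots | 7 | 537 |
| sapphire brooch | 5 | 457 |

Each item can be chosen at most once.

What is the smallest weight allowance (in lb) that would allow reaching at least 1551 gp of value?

Need the lightest bundle worth ≥ 1551.
Taking obsidian blade + sapphire brooch gives 1604 (≥ 1551) for 18 lb.
Below 18 lb the best achievable stays under 1551.

18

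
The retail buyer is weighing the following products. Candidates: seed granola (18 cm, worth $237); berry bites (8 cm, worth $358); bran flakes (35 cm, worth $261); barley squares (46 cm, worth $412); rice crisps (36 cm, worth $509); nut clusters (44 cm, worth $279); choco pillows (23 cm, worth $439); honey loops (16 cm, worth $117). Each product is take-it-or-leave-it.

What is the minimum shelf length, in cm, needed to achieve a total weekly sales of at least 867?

Need the lightest bundle worth ≥ 867.
berry bites + rice crisps: 867 weekly sales at 44 cm.
Any bundle with less than 44 cm falls short of 867.

44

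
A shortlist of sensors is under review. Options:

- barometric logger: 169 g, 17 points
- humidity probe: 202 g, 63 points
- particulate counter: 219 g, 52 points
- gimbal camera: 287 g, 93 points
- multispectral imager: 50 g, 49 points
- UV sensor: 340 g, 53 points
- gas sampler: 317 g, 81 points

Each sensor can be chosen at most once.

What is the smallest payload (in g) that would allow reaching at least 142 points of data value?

337

Minimise g subject to total data value ≥ 142.
gimbal camera + multispectral imager: 142 data value at 337 g.
Below 337 g the best achievable stays under 142.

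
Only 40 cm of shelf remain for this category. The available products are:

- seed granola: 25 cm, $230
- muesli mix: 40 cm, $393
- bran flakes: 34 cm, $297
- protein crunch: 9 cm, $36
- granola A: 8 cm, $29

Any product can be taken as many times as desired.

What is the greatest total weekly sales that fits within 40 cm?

393

Ranking by ratio (weekly sales/cm): muesli mix 9.82, seed granola 9.20, bran flakes 8.74.
Taking muesli mix: 40 cm used, 393 in weekly sales.
Nothing else within 40 cm beats 393.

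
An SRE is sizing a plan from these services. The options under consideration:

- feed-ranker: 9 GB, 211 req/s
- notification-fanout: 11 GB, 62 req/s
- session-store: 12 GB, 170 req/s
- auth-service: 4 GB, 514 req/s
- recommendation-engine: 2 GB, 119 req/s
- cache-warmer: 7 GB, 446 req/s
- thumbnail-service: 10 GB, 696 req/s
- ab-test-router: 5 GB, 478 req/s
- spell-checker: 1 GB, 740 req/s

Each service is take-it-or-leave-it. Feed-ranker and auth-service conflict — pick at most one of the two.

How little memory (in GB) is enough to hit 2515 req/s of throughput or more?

Need the lightest bundle worth ≥ 2515.
Taking auth-service + recommendation-engine + thumbnail-service + ab-test-router + spell-checker gives 2547 (≥ 2515) for 22 GB.
No combination under 22 GB hits 2515.

22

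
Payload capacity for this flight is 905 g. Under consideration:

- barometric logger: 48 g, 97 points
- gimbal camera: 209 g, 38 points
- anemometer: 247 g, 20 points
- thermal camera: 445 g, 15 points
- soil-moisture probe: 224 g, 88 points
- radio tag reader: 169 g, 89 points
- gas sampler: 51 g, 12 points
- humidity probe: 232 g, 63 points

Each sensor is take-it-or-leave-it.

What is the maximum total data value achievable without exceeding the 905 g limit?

375

By data value per g: barometric logger 2.02, radio tag reader 0.53, soil-moisture probe 0.39 lead.
Filling by ratio: barometric logger + soil-moisture probe + radio tag reader + gas sampler + humidity probe for 349, with 181 g left unused.
Dropping gas sampler frees 51 g; slotting in gimbal camera (209 g) lifts the total to 375 at 882 g.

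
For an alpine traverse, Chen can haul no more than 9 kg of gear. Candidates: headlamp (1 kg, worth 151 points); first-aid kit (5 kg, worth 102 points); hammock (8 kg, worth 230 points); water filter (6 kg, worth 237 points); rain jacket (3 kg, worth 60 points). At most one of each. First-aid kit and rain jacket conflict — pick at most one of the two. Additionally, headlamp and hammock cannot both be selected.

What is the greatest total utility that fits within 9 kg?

388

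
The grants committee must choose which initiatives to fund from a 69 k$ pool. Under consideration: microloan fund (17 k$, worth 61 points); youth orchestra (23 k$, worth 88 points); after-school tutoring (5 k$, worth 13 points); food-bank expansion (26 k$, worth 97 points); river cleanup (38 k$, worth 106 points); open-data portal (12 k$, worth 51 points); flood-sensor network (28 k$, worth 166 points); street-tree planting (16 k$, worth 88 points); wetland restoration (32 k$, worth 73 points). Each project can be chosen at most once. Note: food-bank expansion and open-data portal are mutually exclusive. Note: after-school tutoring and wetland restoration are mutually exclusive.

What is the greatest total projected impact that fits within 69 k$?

Taking the top-ratio projects first gives after-school tutoring + open-data portal + flood-sensor network + street-tree planting for 318 (61 k$).
The 17 k$ tied up in after-school tutoring and open-data portal is better spent on youth orchestra — total rises to 342 (67 k$).
Runner-up microloan fund + after-school tutoring + flood-sensor network + street-tree planting tops out at 328.

342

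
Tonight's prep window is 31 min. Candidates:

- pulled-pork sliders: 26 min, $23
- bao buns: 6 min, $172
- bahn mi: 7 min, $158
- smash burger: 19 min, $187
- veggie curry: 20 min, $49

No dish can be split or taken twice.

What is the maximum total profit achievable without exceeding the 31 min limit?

359

Filling by ratio: bao buns + bahn mi for 330, with 18 min left unused.
The 7 min tied up in bahn mi is better spent on smash burger — total rises to 359 (25 min).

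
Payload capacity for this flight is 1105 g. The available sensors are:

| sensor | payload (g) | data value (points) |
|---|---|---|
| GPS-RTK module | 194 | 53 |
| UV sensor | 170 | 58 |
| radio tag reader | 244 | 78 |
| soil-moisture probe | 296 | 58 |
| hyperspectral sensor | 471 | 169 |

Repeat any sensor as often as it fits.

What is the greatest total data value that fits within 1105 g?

368

Density check — hyperspectral sensor 0.36, UV sensor 0.34, radio tag reader 0.32, GPS-RTK module 0.27 are the best per g.
Taking the top-ratio sensors first gives 2×hyperspectral sensor for 338 (942 g).
Replace 2×hyperspectral sensor with 5×UV sensor + radio tag reader: the trade gains 30 net, giving 368 at 1094 g.
Every other selection either busts 1105 g or fails to beat 368.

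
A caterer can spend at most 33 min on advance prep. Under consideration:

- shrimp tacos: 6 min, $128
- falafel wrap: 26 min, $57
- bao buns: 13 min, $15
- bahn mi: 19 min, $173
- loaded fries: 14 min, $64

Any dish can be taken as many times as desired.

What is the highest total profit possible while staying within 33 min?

640

Density check — shrimp tacos 21.33, bahn mi 9.11, loaded fries 4.57 are the best per min.
Best packing: 5×shrimp tacos — 30 min, 640 total.
Nothing else within 33 min beats 640.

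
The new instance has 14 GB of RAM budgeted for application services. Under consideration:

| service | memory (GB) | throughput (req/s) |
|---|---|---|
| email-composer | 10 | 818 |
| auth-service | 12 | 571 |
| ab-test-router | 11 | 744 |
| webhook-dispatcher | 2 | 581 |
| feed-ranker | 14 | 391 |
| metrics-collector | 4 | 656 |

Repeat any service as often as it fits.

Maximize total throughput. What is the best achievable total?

By throughput per GB: webhook-dispatcher 290.50, metrics-collector 164.00, email-composer 81.80, ab-test-router 67.64 lead.
Best packing: 7×webhook-dispatcher — 14 GB, 4067 total.
Nothing else within 14 GB beats 4067.

4067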